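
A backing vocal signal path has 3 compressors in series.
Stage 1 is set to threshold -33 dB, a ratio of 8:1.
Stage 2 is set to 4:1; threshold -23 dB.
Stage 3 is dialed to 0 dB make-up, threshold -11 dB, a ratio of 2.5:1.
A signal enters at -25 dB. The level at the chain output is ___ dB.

-32 dB

Stage 1: overshoot 8 dB → 8/8 = 1 dB → -32 dB.
Stage 2: below threshold (-32 ≤ -23); passes unchanged; output -32 dB.
Stage 3: -32 dB ≤ -11 dB, so stage 3 doesn't engage; output -32 dB.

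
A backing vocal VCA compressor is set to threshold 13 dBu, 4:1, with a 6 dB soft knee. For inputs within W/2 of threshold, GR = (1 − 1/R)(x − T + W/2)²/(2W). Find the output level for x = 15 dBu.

13.4375 dBu

x − T + W/2 = 15 − 13 + 3 = 5.
GR = (1 − 1/4) × 5² / 12 = 0.75 × 25 / 12 = 1.5625 dB.
Output = 15 − 1.5625 = 13.4375 dBu.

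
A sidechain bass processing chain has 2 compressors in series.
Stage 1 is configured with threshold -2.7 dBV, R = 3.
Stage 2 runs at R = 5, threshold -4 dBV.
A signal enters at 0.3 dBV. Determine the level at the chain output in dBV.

Stage 1: 3 dB above -2.7 dBV, reduced 3:1 to 1 dB above → -1.7 dBV.
Stage 2: overshoot 2.3 dB → 2.3/5 = 0.46 dB → -3.54 dBV.

-3.54 dBV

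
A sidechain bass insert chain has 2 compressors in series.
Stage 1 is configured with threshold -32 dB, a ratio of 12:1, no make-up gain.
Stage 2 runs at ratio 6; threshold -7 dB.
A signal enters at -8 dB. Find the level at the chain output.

Stage 1: -8 dB is 24 dB over -32 dB; at 12:1 that becomes 2 dB over, giving -30 dB.
Stage 2: below threshold (-30 ≤ -7); passes unchanged; output -30 dB.

-30 dB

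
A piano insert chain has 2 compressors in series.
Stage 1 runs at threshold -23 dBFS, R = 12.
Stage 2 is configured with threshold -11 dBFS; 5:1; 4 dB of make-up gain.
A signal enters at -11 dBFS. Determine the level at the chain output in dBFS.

Stage 1: 12 dB above -23 dBFS, reduced 12:1 to 1 dB above → -22 dBFS.
Stage 2: below threshold (-22 ≤ -11); passes unchanged; make-up brings it to -18 dBFS.

-18 dBFS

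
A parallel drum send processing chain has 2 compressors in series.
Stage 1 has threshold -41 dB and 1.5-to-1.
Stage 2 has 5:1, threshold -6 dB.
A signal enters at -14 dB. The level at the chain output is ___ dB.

-23 dB

Stage 1: overshoot 27 dB → 27/1.5 = 18 dB → -23 dB.
Stage 2: below threshold (-23 ≤ -6); passes unchanged; output -23 dB.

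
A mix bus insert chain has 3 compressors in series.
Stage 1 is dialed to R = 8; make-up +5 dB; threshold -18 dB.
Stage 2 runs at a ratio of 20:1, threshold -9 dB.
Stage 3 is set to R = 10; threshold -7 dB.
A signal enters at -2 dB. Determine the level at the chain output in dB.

Stage 1: overshoot 16 dB → 16/8 = 2 dB → -16 dB; +5 dB make-up → -11 dB.
Stage 2: below threshold (-11 ≤ -9); passes unchanged; output -11 dB.
Stage 3: -11 dB ≤ -7 dB, so stage 3 doesn't engage; output -11 dB.

-11 dB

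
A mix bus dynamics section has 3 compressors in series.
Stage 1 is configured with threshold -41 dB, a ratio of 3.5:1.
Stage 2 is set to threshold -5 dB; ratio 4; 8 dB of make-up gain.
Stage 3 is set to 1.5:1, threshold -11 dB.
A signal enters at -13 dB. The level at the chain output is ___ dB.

Stage 1: 28 dB above -41 dB, reduced 3.5:1 to 8 dB above → -33 dB.
Stage 2: -33 dB ≤ -5 dB, so stage 2 doesn't engage; make-up brings it to -25 dB.
Stage 3: below threshold (-25 ≤ -11); passes unchanged; output -25 dB.

-25 dB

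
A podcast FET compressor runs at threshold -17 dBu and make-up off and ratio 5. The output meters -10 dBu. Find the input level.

18 dBu

Post-compression overshoot = -10 − (-17) = 7 dB.
Before 5:1 compression the overshoot was 7 × 5 = 35 dB, so input = -17 + 35 = 18 dBu.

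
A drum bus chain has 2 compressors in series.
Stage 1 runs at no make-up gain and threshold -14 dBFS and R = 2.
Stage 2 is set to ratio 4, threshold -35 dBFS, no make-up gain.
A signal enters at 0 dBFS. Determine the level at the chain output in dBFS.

Stage 1: overshoot 14 dB → 14/2 = 7 dB → -7 dBFS.
Stage 2: 28 dB above -35 dBFS, reduced 4:1 to 7 dB above → -28 dBFS.

-28 dBFS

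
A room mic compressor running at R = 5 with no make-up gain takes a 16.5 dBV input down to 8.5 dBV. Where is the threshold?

Let T be the threshold. Output overshoot = (input overshoot)/R, so 8.5 − T = (16.5 − T)/5.
5·(8.5 − T) = 16.5 − T → 4·T = 42.5 − 16.5 = 26.
T = 26/4 = 6.5 dBV.

6.5 dBV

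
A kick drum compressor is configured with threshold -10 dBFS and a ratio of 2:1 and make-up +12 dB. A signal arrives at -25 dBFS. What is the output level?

-13 dBFS

-25 dBFS is 15 dB below the -10 dBFS threshold, so no gain reduction is applied.
Make-up gain adds 12 dB: -25 + 12 = -13 dBFS.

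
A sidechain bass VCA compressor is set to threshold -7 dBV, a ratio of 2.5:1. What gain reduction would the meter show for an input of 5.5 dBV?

7.5 dB

5.5 dBV exceeds the threshold by 12.5 dB.
After 2.5:1 compression the overshoot becomes 12.5/2.5 = 5 dB.
GR = overshoot in − overshoot out = 12.5 − 5 = 7.5 dB.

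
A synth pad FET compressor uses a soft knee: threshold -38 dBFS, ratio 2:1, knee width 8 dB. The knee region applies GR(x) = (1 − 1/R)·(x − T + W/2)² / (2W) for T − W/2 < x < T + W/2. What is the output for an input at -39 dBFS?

x − T + W/2 = -39 − (-38) + 4 = 3.
GR = (1 − 1/2) × 3² / 16 = 0.5 × 9 / 16 = 0.28125 dB.
Output = -39 − 0.28125 = -39.28125 dBFS.

-39.28125 dBFS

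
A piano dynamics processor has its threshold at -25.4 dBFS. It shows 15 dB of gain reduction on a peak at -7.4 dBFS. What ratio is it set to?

6:1

Input overshoot = -7.4 − (-25.4) = 18 dB.
Output overshoot = 18 − 15 = 3 dB.
Ratio = input overshoot / output overshoot = 18 / 3 = 6.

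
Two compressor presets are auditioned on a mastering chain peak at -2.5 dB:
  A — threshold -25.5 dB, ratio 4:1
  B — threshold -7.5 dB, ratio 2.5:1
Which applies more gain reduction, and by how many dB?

A: GR = 23 − 23/4 = 17.25 dB.
B: GR = 5 − 5/2.5 = 3 dB.
Difference: 14.25 dB in favour of A.

A, by 14.25 dB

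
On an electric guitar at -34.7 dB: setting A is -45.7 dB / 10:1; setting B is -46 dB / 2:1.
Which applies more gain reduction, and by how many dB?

A, by 4.25 dB

A: 11 dB over, compressed to 1.1 dB over, so 9.9 dB of GR.
B: 11.3 dB over, compressed to 5.65 dB over, so 5.65 dB of GR.
Difference: 4.25 dB in favour of A.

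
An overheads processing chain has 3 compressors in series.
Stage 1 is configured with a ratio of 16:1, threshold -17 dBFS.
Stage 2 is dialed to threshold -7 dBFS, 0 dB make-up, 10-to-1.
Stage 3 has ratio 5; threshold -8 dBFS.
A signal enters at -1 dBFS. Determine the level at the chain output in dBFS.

-16 dBFS

Stage 1: overshoot 16 dB → 16/16 = 1 dB → -16 dBFS.
Stage 2: -16 dBFS ≤ -7 dBFS, so stage 2 doesn't engage; output -16 dBFS.
Stage 3: -16 dBFS is at or below the -8 dBFS threshold — no compression; output -16 dBFS.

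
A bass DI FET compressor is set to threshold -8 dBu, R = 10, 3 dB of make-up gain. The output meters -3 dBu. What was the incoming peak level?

Remove make-up: -3 − 3 = -6 dBu.
That's 2 dB above the -8 dBu threshold.
Before 10:1 compression the overshoot was 2 × 10 = 20 dB, so input = -8 + 20 = 12 dBu.

12 dBu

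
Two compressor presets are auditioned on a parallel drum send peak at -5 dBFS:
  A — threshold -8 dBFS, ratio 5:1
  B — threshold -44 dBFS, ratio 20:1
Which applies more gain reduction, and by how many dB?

A: overshoot 3 dB → output overshoot 0.6 dB → GR 2.4 dB.
B: overshoot 39 dB → output overshoot 1.95 dB → GR 37.05 dB.
Difference: 34.65 dB in favour of B.

B, by 34.65 dB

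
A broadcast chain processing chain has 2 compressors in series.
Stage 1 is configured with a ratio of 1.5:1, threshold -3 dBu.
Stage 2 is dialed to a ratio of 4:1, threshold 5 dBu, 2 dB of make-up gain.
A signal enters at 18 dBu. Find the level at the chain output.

8.5 dBu

Stage 1: overshoot 21 dB → 21/1.5 = 14 dB → 11 dBu.
Stage 2: overshoot 6 dB → 6/4 = 1.5 dB → 6.5 dBu; +2 dB make-up → 8.5 dBu.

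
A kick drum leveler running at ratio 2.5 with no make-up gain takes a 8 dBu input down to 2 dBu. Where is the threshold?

-2 dBu

Input is 10 dB above T (since output overshoot × R = input overshoot: (2 − T)·2.5 = 8 − T gives T = -2 dBu).
Check: -2 + (8 − (-2))/2.5 = -2 + 4 = 2 dBu. ✓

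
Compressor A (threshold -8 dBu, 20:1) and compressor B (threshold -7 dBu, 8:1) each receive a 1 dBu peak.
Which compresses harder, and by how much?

A, by 1.55 dB

A: 9 dB over, compressed to 0.45 dB over, so 8.55 dB of GR.
B: 8 dB over, compressed to 1 dB over, so 7 dB of GR.
A reduces 1.55 dB more.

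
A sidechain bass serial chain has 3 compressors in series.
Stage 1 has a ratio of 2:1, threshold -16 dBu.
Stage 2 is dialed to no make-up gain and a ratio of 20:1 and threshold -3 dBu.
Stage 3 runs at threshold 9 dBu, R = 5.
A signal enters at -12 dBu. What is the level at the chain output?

-14 dBu

Stage 1: -12 dBu is 4 dB over -16 dBu; at 2:1 that becomes 2 dB over, giving -14 dBu.
Stage 2: -14 dBu ≤ -3 dBu, so stage 2 doesn't engage; output -14 dBu.
Stage 3: -14 dBu ≤ 9 dBu, so stage 3 doesn't engage; output -14 dBu.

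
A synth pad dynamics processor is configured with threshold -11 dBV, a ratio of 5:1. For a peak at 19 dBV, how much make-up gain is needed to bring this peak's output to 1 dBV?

6 dB

Overshoot 30 dB → 30/5 = 6 dB after compression, so the compressed level is -11 + 6 = -5 dBV.
Make-up = target − compressed = 1 − (-5) = 6 dB.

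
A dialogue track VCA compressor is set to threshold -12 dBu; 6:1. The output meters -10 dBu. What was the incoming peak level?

That's 2 dB above the -12 dBu threshold.
Before 6:1 compression the overshoot was 2 × 6 = 12 dB, so input = -12 + 12 = 0 dBu.

0 dBu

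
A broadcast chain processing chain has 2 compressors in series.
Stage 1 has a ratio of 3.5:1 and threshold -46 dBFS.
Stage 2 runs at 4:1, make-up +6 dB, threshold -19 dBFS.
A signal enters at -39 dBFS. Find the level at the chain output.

-38 dBFS

Stage 1: -39 dBFS is 7 dB over -46 dBFS; at 3.5:1 that becomes 2 dB over, giving -44 dBFS.
Stage 2: below threshold (-44 ≤ -19); passes unchanged; make-up brings it to -38 dBFS.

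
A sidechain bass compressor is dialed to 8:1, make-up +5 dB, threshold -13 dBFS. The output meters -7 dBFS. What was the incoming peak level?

Stripping the +5 dB make-up gives -12 dBFS at the gain stage.
Post-compression overshoot = -12 − (-13) = 1 dB.
Before 8:1 compression the overshoot was 1 × 8 = 8 dB, so input = -13 + 8 = -5 dBFS.

-5 dBFS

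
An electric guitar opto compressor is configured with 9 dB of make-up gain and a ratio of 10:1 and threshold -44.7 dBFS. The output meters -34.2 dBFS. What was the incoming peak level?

-29.7 dBFS

Remove make-up: -34.2 − 9 = -43.2 dBFS.
Post-compression overshoot = -43.2 − (-44.7) = 1.5 dB.
Before 10:1 compression the overshoot was 1.5 × 10 = 15 dB, so input = -44.7 + 15 = -29.7 dBFS.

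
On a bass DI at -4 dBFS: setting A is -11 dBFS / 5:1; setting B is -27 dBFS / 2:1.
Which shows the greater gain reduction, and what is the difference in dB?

B, by 5.9 dB

A: 7 dB over, compressed to 1.4 dB over, so 5.6 dB of GR.
B: 23 dB over, compressed to 11.5 dB over, so 11.5 dB of GR.
B applies 5.9 dB more gain reduction.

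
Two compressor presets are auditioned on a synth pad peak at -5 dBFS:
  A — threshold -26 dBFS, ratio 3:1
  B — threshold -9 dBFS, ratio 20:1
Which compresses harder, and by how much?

A: 21 dB over, compressed to 7 dB over, so 14 dB of GR.
B: 4 dB over, compressed to 0.2 dB over, so 3.8 dB of GR.
Difference: 10.2 dB in favour of A.

A, by 10.2 dB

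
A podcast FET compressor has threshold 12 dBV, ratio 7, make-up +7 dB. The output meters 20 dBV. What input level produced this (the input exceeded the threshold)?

19 dBV

Remove make-up: 20 − 7 = 13 dBV.
That's 1 dB above the 12 dBV threshold.
Before 7:1 compression the overshoot was 1 × 7 = 7 dB, so input = 12 + 7 = 19 dBV.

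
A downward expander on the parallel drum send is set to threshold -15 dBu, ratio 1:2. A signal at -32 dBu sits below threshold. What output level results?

Undershoot = (-15) − (-32) = 17 dB.
At 1:2, that expands to 34 dB under threshold.
Output = -15 − 34 = -49 dBu.

-49 dBu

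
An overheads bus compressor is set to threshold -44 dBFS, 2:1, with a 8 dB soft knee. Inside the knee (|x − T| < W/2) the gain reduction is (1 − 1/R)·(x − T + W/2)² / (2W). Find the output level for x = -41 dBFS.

x − T + W/2 = -41 − (-44) + 4 = 7.
GR = (1 − 1/2) × 7² / 16 = 0.5 × 49 / 16 = 1.53125 dB.
Output = -41 − 1.53125 = -42.53125 dBFS.

-42.53125 dBFS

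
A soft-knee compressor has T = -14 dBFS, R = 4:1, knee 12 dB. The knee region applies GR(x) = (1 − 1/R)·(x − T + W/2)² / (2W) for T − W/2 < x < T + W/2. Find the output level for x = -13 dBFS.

-14.53125 dBFS

x − T + W/2 = -13 − (-14) + 6 = 7.
GR = (1 − 1/4) × 7² / 24 = 0.75 × 49 / 24 = 1.53125 dB.
Output = -13 − 1.53125 = -14.53125 dBFS.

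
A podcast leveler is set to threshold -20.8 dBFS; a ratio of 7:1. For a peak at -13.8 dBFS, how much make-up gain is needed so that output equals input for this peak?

6 dB

Without make-up, output = threshold + overshoot/7 = -20.8 + 1 = -19.8 dBFS.
Gap to target: 6 dB.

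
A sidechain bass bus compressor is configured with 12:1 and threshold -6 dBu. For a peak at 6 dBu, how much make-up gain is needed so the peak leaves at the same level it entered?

11 dB

Without make-up, output = threshold + overshoot/12 = -6 + 1 = -5 dBu.
Gap to target: 11 dB.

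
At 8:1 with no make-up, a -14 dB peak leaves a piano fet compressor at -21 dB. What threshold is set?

Input is 8 dB above T (since output overshoot × R = input overshoot: (-21 − T)·8 = -14 − T gives T = -22 dB).
Check: -22 + (-14 − (-22))/8 = -22 + 1 = -21 dB. ✓

-22 dB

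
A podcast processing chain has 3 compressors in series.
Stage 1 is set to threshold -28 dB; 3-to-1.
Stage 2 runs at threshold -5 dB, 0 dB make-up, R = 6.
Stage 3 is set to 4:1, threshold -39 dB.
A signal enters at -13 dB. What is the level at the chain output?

Stage 1: overshoot 15 dB → 15/3 = 5 dB → -23 dB.
Stage 2: -23 dB is at or below the -5 dB threshold — no compression; output -23 dB.
Stage 3: overshoot 16 dB → 16/4 = 4 dB → -35 dB.

-35 dB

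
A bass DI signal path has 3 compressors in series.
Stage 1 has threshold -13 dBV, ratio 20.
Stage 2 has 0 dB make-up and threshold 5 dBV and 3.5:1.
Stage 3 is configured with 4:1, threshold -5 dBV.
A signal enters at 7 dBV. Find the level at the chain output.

Stage 1: 20 dB above -13 dBV, reduced 20:1 to 1 dB above → -12 dBV.
Stage 2: -12 dBV ≤ 5 dBV, so stage 2 doesn't engage; output -12 dBV.
Stage 3: -12 dBV ≤ -5 dBV, so stage 3 doesn't engage; output -12 dBV.

-12 dBV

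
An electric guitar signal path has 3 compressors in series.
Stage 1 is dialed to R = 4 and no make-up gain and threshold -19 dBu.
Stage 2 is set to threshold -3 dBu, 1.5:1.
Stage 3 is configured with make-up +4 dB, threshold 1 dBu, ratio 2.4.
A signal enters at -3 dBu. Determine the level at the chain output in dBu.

-11 dBu

Stage 1: 16 dB above -19 dBu, reduced 4:1 to 4 dB above → -15 dBu.
Stage 2: below threshold (-15 ≤ -3); passes unchanged; output -15 dBu.
Stage 3: below threshold (-15 ≤ 1); passes unchanged; make-up brings it to -11 dBu.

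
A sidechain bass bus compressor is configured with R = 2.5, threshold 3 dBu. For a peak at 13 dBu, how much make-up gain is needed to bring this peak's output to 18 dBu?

Without make-up, output = threshold + overshoot/2.5 = 3 + 4 = 7 dBu.
Gap to target: 11 dB.

11 dB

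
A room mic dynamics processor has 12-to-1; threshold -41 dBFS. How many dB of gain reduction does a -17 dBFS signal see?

22 dB

Overshoot = -17 − (-41) = 24 dB.
At 12:1, output sits 24/12 = 2 dB above threshold.
GR = overshoot in − overshoot out = 24 − 2 = 22 dB.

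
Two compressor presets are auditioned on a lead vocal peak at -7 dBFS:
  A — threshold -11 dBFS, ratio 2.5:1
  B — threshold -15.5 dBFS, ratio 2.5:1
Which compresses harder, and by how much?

A: 4 dB over, compressed to 1.6 dB over, so 2.4 dB of GR.
B: 8.5 dB over, compressed to 3.4 dB over, so 5.1 dB of GR.
B reduces 2.7 dB more.

B, by 2.7 dB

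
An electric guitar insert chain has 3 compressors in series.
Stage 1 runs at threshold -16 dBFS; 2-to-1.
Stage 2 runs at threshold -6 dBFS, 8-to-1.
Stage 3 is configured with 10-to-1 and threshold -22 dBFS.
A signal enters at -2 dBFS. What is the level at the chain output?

-20.7 dBFS

Stage 1: overshoot 14 dB → 14/2 = 7 dB → -9 dBFS.
Stage 2: -9 dBFS ≤ -6 dBFS, so stage 2 doesn't engage; output -9 dBFS.
Stage 3: 13 dB above -22 dBFS, reduced 10:1 to 1.3 dB above → -20.7 dBFS.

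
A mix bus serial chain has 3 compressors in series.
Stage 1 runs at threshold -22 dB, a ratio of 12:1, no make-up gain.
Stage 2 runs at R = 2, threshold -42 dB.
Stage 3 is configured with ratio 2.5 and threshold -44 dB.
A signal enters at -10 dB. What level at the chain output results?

Stage 1: -10 dB is 12 dB over -22 dB; at 12:1 that becomes 1 dB over, giving -21 dB.
Stage 2: overshoot 21 dB → 21/2 = 10.5 dB → -31.5 dB.
Stage 3: overshoot 12.5 dB → 12.5/2.5 = 5 dB → -39 dB.

-39 dB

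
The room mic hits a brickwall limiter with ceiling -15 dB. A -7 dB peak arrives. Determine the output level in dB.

A brickwall limiter is an ∞:1 compressor: any input above the ceiling is clamped to -15 dB.

-15 dB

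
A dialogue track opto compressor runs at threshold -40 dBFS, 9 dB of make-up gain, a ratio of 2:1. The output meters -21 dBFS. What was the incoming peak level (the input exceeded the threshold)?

Before make-up, the level was -21 − 9 = -30 dBFS.
Post-compression overshoot = -30 − (-40) = 10 dB.
Before 2:1 compression the overshoot was 10 × 2 = 20 dB, so input = -40 + 20 = -20 dBFS.

-20 dBFS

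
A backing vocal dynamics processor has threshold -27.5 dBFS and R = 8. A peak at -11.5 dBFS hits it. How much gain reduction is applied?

The signal is 16 dB above threshold.
A 8:1 ratio leaves 2 dB of that excess.
So the signal is attenuated by 16 − 2 = 14 dB.

14 dB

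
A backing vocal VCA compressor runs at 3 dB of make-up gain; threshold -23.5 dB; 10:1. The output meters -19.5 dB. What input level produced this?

-13.5 dB

Remove make-up: -19.5 − 3 = -22.5 dB.
Post-compression overshoot = -22.5 − (-23.5) = 1 dB.
Before 10:1 compression the overshoot was 1 × 10 = 10 dB, so input = -23.5 + 10 = -13.5 dB.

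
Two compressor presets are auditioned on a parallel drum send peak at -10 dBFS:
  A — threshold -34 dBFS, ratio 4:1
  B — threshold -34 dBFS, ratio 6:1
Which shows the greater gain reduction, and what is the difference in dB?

B, by 2 dB

A: overshoot 24 dB → output overshoot 6 dB → GR 18 dB.
B: overshoot 24 dB → output overshoot 4 dB → GR 20 dB.
Difference: 2 dB in favour of B.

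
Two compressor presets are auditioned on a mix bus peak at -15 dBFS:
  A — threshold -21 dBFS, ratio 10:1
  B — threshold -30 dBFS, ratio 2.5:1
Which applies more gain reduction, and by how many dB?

B, by 3.6 dB

A: 6 dB over, compressed to 0.6 dB over, so 5.4 dB of GR.
B: 15 dB over, compressed to 6 dB over, so 9 dB of GR.
B applies 3.6 dB more gain reduction.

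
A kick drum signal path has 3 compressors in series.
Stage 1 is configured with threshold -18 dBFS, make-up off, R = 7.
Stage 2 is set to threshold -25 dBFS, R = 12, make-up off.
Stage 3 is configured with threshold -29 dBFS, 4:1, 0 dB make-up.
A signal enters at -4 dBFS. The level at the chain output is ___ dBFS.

Stage 1: 14 dB above -18 dBFS, reduced 7:1 to 2 dB above → -16 dBFS.
Stage 2: 9 dB above -25 dBFS, reduced 12:1 to 0.75 dB above → -24.25 dBFS.
Stage 3: 4.75 dB above -29 dBFS, reduced 4:1 to 1.1875 dB above → -27.8125 dBFS.

-27.8125 dBFS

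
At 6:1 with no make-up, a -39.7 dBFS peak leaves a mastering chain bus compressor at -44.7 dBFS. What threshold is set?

-45.7 dBFS

Gain reduction = -39.7 − (-44.7) = 5 dB; output overshoot = GR / (R − 1) = 5 / 5 = 1 dB.
Threshold = output − output overshoot = -44.7 − 1 = -45.7 dBFS.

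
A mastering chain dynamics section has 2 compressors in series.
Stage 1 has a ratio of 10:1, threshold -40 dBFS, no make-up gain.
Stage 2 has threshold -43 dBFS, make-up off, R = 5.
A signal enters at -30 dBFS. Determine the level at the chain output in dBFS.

Stage 1: 10 dB above -40 dBFS, reduced 10:1 to 1 dB above → -39 dBFS.
Stage 2: overshoot 4 dB → 4/5 = 0.8 dB → -42.2 dBFS.

-42.2 dBFS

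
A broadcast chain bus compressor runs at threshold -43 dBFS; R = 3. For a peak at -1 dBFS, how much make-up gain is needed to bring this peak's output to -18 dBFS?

11 dB

The peak compresses to -43 + 42/3 = -29 dBFS.
To reach -18 dBFS requires -18 − (-29) = 11 dB of make-up.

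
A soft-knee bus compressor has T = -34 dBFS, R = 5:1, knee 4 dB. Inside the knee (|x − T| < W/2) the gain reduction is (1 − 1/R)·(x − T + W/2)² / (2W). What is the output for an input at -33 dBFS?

-33.9 dBFS

x − T + W/2 = -33 − (-34) + 2 = 3.
GR = (1 − 1/5) × 3² / 8 = 0.8 × 9 / 8 = 0.9 dB.
Output = -33 − 0.9 = -33.9 dBFS.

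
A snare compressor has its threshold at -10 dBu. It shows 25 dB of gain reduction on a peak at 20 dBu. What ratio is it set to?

Input overshoot = 20 − (-10) = 30 dB.
Output overshoot = 30 − 25 = 5 dB.
Ratio = input overshoot / output overshoot = 30 / 5 = 6.

6:1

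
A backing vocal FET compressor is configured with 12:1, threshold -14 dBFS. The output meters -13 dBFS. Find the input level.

-2 dBFS

That's 1 dB above the -14 dBFS threshold.
Input overshoot = R × output overshoot = 12 dB → input = -14 + 12 = -2 dBFS.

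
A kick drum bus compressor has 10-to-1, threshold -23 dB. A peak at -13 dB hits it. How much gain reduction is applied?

9 dB

-13 dB exceeds the threshold by 10 dB.
After 10:1 compression the overshoot becomes 10/10 = 1 dB.
So the signal is attenuated by 10 − 1 = 9 dB.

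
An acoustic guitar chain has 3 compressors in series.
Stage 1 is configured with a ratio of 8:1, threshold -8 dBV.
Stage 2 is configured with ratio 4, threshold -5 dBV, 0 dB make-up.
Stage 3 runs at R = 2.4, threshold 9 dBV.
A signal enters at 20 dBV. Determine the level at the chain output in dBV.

Stage 1: 20 dBV is 28 dB over -8 dBV; at 8:1 that becomes 3.5 dB over, giving -4.5 dBV.
Stage 2: -4.5 dBV is 0.5 dB over -5 dBV; at 4:1 that becomes 0.125 dB over, giving -4.875 dBV.
Stage 3: -4.875 dBV is at or below the 9 dBV threshold — no compression; output -4.875 dBV.

-4.875 dBV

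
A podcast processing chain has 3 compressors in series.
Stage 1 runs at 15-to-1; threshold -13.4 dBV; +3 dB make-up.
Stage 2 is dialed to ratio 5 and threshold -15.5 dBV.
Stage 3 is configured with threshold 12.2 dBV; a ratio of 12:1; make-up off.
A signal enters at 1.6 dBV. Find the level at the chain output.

-14.28 dBV

Stage 1: 15 dB above -13.4 dBV, reduced 15:1 to 1 dB above → -12.4 dBV; +3 dB make-up → -9.4 dBV.
Stage 2: -9.4 dBV is 6.1 dB over -15.5 dBV; at 5:1 that becomes 1.22 dB over, giving -14.28 dBV.
Stage 3: -14.28 dBV ≤ 12.2 dBV, so stage 3 doesn't engage; output -14.28 dBV.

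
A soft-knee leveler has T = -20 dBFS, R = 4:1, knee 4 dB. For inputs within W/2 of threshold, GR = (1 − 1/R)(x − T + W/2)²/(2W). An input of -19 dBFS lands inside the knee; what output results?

x − T + W/2 = -19 − (-20) + 2 = 3.
GR = (1 − 1/4) × 3² / 8 = 0.75 × 9 / 8 = 0.84375 dB.
Output = -19 − 0.84375 = -19.84375 dBFS.

-19.84375 dBFS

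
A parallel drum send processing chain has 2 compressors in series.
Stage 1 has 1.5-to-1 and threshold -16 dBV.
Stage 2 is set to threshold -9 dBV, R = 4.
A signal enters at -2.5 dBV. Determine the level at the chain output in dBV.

-8.5 dBV

Stage 1: -2.5 dBV is 13.5 dB over -16 dBV; at 1.5:1 that becomes 9 dB over, giving -7 dBV.
Stage 2: 2 dB above -9 dBV, reduced 4:1 to 0.5 dB above → -8.5 dBV.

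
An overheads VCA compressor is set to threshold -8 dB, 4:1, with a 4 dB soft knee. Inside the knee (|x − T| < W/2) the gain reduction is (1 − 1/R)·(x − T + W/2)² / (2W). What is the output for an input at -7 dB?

-7.84375 dB

x − T + W/2 = -7 − (-8) + 2 = 3.
GR = (1 − 1/4) × 3² / 8 = 0.75 × 9 / 8 = 0.84375 dB.
Output = -7 − 0.84375 = -7.84375 dB.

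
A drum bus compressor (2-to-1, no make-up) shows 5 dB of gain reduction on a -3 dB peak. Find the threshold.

-13 dB

Gain reduction = -3 − (-8) = 5 dB; output overshoot = GR / (R − 1) = 5 / 1 = 5 dB.
Threshold = output − output overshoot = -8 − 5 = -13 dB.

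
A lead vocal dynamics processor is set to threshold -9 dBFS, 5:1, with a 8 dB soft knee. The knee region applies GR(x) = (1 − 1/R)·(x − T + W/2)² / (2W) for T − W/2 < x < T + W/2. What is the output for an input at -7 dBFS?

x − T + W/2 = -7 − (-9) + 4 = 6.
GR = (1 − 1/5) × 6² / 16 = 0.8 × 36 / 16 = 1.8 dB.
Output = -7 − 1.8 = -8.8 dBFS.

-8.8 dBFS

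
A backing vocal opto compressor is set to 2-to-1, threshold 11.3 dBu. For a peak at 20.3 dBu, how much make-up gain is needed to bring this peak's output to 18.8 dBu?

Without make-up, output = threshold + overshoot/2 = 11.3 + 4.5 = 15.8 dBu.
Gap to target: 3 dB.

3 dB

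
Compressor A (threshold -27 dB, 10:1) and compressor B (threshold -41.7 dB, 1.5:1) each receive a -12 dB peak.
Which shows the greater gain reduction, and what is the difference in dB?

A, by 3.6 dB

A: 15 dB over, compressed to 1.5 dB over, so 13.5 dB of GR.
B: 29.7 dB over, compressed to 19.8 dB over, so 9.9 dB of GR.
A applies 3.6 dB more gain reduction.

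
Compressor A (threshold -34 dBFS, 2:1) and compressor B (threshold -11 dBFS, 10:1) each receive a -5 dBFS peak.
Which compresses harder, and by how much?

A, by 9.1 dB

A: overshoot 29 dB → output overshoot 14.5 dB → GR 14.5 dB.
B: overshoot 6 dB → output overshoot 0.6 dB → GR 5.4 dB.
Difference: 9.1 dB in favour of A.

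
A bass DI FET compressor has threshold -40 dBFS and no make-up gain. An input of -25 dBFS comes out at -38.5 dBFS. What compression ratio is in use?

10:1

Input overshoot = -25 − (-40) = 15 dB; output overshoot = -38.5 − (-40) = 1.5 dB.
Ratio = 15 / 1.5 = 10.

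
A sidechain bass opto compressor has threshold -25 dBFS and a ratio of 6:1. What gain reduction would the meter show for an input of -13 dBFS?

10 dB

The signal is 12 dB above threshold.
At 6:1, output sits 12/6 = 2 dB above threshold.
Gain reduction = 12 − 2 = 10 dB.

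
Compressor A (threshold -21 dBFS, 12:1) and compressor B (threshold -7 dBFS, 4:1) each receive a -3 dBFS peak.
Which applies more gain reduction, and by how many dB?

A, by 13.5 dB

A: overshoot 18 dB → output overshoot 1.5 dB → GR 16.5 dB.
B: overshoot 4 dB → output overshoot 1 dB → GR 3 dB.
A applies 13.5 dB more gain reduction.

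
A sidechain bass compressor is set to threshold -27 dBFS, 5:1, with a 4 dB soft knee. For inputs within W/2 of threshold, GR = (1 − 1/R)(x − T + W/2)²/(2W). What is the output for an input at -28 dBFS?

-28.1 dBFS

x − T + W/2 = -28 − (-27) + 2 = 1.
GR = (1 − 1/5) × 1² / 8 = 0.8 × 1 / 8 = 0.1 dB.
Output = -28 − 0.1 = -28.1 dBFS.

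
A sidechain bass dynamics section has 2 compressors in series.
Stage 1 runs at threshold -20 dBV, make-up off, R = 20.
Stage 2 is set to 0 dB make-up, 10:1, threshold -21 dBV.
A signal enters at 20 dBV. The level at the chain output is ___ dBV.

-20.7 dBV

Stage 1: overshoot 40 dB → 40/20 = 2 dB → -18 dBV.
Stage 2: -18 dBV is 3 dB over -21 dBV; at 10:1 that becomes 0.3 dB over, giving -20.7 dBV.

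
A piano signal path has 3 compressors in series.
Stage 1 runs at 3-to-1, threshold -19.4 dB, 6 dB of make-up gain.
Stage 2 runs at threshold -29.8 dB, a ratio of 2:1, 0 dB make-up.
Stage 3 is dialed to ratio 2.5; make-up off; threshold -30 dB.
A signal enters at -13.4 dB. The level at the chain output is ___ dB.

-26.24 dB

Stage 1: -13.4 dB is 6 dB over -19.4 dB; at 3:1 that becomes 2 dB over, giving -17.4 dB; +6 dB make-up → -11.4 dB.
Stage 2: overshoot 18.4 dB → 18.4/2 = 9.2 dB → -20.6 dB.
Stage 3: 9.4 dB above -30 dB, reduced 2.5:1 to 3.76 dB above → -26.24 dB.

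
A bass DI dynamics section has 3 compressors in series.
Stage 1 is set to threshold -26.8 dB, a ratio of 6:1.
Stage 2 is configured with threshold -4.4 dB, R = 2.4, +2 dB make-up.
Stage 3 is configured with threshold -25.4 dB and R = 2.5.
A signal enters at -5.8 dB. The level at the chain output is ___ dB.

Stage 1: -5.8 dB is 21 dB over -26.8 dB; at 6:1 that becomes 3.5 dB over, giving -23.3 dB.
Stage 2: -23.3 dB ≤ -4.4 dB, so stage 2 doesn't engage; make-up brings it to -21.3 dB.
Stage 3: overshoot 4.1 dB → 4.1/2.5 = 1.64 dB → -23.76 dB.

-23.76 dB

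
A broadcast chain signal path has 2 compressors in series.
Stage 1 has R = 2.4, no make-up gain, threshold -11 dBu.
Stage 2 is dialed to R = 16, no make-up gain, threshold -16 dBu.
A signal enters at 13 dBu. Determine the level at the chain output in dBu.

-15.0625 dBu

Stage 1: overshoot 24 dB → 24/2.4 = 10 dB → -1 dBu.
Stage 2: 15 dB above -16 dBu, reduced 16:1 to 0.9375 dB above → -15.0625 dBu.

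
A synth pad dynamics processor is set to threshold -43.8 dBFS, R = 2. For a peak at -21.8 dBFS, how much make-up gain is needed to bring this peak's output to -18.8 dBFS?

Overshoot 22 dB → 22/2 = 11 dB after compression, so the compressed level is -43.8 + 11 = -32.8 dBFS.
Make-up = target − compressed = -18.8 − (-32.8) = 14 dB.

14 dB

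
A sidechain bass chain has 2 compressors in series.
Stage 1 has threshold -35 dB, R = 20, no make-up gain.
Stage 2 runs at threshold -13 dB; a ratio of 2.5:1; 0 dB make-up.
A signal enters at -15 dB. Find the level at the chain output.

-34 dB

Stage 1: overshoot 20 dB → 20/20 = 1 dB → -34 dB.
Stage 2: -34 dB is at or below the -13 dB threshold — no compression; output -34 dB.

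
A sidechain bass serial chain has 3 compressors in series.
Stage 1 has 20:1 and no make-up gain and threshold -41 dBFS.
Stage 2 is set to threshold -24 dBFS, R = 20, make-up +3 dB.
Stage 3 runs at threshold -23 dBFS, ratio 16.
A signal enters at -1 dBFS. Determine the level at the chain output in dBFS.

-36 dBFS

Stage 1: -1 dBFS is 40 dB over -41 dBFS; at 20:1 that becomes 2 dB over, giving -39 dBFS.
Stage 2: -39 dBFS is at or below the -24 dBFS threshold — no compression; make-up brings it to -36 dBFS.
Stage 3: below threshold (-36 ≤ -23); passes unchanged; output -36 dBFS.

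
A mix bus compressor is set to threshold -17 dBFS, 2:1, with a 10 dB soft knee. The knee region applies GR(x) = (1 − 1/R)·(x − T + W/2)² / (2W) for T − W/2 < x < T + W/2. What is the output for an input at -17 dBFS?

x − T + W/2 = -17 − (-17) + 5 = 5.
GR = (1 − 1/2) × 5² / 20 = 0.5 × 25 / 20 = 0.625 dB.
Output = -17 − 0.625 = -17.625 dBFS.

-17.625 dBFS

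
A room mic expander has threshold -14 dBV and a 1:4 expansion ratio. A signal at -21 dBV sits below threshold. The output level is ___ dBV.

-42 dBV

The input is 7 dB below the -14 dBV threshold.
A 1:4 expander multiplies undershoot by 4: 7 × 4 = 28 dB below threshold.
Output = -14 − 28 = -42 dBV.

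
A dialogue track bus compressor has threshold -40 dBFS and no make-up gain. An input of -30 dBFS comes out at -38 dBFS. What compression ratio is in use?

5:1

Input overshoot = -30 − (-40) = 10 dB; output overshoot = -38 − (-40) = 2 dB.
Ratio = 10 / 2 = 5.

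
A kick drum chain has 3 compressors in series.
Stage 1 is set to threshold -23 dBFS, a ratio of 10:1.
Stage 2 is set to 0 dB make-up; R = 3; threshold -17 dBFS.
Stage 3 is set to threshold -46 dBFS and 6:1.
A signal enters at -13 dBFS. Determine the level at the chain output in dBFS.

-42 dBFS

Stage 1: 10 dB above -23 dBFS, reduced 10:1 to 1 dB above → -22 dBFS.
Stage 2: below threshold (-22 ≤ -17); passes unchanged; output -22 dBFS.
Stage 3: overshoot 24 dB → 24/6 = 4 dB → -42 dBFS.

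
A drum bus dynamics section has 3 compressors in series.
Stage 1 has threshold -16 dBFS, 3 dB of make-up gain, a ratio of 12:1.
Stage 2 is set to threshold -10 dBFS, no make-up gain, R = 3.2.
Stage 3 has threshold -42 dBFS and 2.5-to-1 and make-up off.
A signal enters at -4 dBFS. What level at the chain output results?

Stage 1: overshoot 12 dB → 12/12 = 1 dB → -15 dBFS; +3 dB make-up → -12 dBFS.
Stage 2: -12 dBFS is at or below the -10 dBFS threshold — no compression; output -12 dBFS.
Stage 3: overshoot 30 dB → 30/2.5 = 12 dB → -30 dBFS.

-30 dBFS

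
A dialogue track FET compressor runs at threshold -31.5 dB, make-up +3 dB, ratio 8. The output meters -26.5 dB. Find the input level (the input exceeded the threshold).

-15.5 dB

Remove make-up: -26.5 − 3 = -29.5 dB.
The compressed level sits -29.5 − (-31.5) = 2 dB over threshold.
Input overshoot = R × output overshoot = 16 dB → input = -31.5 + 16 = -15.5 dB.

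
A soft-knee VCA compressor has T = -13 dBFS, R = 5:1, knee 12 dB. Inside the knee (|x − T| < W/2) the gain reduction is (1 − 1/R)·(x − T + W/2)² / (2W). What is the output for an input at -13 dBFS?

x − T + W/2 = -13 − (-13) + 6 = 6.
GR = (1 − 1/5) × 6² / 24 = 0.8 × 36 / 24 = 1.2 dB.
Output = -13 − 1.2 = -14.2 dBFS.

-14.2 dBFS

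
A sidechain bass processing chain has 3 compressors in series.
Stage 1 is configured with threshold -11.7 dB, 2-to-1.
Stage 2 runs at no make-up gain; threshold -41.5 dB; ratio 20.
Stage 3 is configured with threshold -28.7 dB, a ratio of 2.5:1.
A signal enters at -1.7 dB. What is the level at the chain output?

Stage 1: -1.7 dB is 10 dB over -11.7 dB; at 2:1 that becomes 5 dB over, giving -6.7 dB.
Stage 2: -6.7 dB is 34.8 dB over -41.5 dB; at 20:1 that becomes 1.74 dB over, giving -39.76 dB.
Stage 3: below threshold (-39.76 ≤ -28.7); passes unchanged; output -39.76 dB.

-39.76 dB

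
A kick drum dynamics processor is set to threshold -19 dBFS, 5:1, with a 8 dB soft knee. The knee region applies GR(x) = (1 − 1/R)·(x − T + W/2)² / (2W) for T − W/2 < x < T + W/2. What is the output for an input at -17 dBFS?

-18.8 dBFS

x − T + W/2 = -17 − (-19) + 4 = 6.
GR = (1 − 1/5) × 6² / 16 = 0.8 × 36 / 16 = 1.8 dB.
Output = -17 − 1.8 = -18.8 dBFS.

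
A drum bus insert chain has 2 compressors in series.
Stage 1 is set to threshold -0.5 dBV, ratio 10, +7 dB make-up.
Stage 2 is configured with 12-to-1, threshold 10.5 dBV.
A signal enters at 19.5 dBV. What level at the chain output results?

Stage 1: 20 dB above -0.5 dBV, reduced 10:1 to 2 dB above → 1.5 dBV; +7 dB make-up → 8.5 dBV.
Stage 2: 8.5 dBV ≤ 10.5 dBV, so stage 2 doesn't engage; output 8.5 dBV.

8.5 dBV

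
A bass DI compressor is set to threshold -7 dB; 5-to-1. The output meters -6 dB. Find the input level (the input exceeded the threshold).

That's 1 dB above the -7 dB threshold.
Before 5:1 compression the overshoot was 1 × 5 = 5 dB, so input = -7 + 5 = -2 dB.

-2 dB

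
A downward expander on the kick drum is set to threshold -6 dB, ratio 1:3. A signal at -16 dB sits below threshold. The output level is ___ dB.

Undershoot = (-6) − (-16) = 10 dB.
At 1:3, that expands to 30 dB under threshold.
Output = -6 − 30 = -36 dB.

-36 dB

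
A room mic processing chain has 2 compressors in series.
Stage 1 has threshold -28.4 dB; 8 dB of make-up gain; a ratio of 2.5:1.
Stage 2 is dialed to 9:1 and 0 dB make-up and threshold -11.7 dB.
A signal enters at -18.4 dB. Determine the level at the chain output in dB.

-16.4 dB

Stage 1: 10 dB above -28.4 dB, reduced 2.5:1 to 4 dB above → -24.4 dB; +8 dB make-up → -16.4 dB.
Stage 2: -16.4 dB ≤ -11.7 dB, so stage 2 doesn't engage; output -16.4 dB.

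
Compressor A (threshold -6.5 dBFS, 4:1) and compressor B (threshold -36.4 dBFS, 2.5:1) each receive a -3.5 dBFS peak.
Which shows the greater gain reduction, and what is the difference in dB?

B, by 17.49 dB

A: GR = 3 − 3/4 = 2.25 dB.
B: GR = 32.9 − 32.9/2.5 = 19.74 dB.
Difference: 17.49 dB in favour of B.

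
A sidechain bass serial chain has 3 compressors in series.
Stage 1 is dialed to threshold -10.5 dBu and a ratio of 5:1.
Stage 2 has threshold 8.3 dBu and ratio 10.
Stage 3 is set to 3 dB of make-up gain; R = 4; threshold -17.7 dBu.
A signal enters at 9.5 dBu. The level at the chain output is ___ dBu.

Stage 1: overshoot 20 dB → 20/5 = 4 dB → -6.5 dBu.
Stage 2: below threshold (-6.5 ≤ 8.3); passes unchanged; output -6.5 dBu.
Stage 3: overshoot 11.2 dB → 11.2/4 = 2.8 dB → -14.9 dBu; +3 dB make-up → -11.9 dBu.

-11.9 dBu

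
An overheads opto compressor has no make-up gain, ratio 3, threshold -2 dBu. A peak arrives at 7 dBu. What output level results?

1 dBu

The input is 9 dB above the -2 dBu threshold.
3:1 compression reduces that to 9/3 = 3 dB over.
That puts the output at 1 dBu.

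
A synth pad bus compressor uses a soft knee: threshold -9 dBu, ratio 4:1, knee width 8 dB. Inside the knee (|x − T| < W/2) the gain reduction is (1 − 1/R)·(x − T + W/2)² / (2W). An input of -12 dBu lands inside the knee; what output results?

x − T + W/2 = -12 − (-9) + 4 = 1.
GR = (1 − 1/4) × 1² / 16 = 0.75 × 1 / 16 = 0.046875 dB.
Output = -12 − 0.046875 = -12.046875 dBu.

-12.046875 dBu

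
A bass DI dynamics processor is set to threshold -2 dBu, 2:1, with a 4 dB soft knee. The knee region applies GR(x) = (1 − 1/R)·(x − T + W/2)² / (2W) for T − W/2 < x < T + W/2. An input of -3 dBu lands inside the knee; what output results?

x − T + W/2 = -3 − (-2) + 2 = 1.
GR = (1 − 1/2) × 1² / 8 = 0.5 × 1 / 8 = 0.0625 dB.
Output = -3 − 0.0625 = -3.0625 dBu.

-3.0625 dBu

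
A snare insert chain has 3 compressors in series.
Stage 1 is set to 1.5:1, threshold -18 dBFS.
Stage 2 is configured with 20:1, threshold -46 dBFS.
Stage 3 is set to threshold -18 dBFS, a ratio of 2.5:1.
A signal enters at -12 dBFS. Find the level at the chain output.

Stage 1: overshoot 6 dB → 6/1.5 = 4 dB → -14 dBFS.
Stage 2: 32 dB above -46 dBFS, reduced 20:1 to 1.6 dB above → -44.4 dBFS.
Stage 3: below threshold (-44.4 ≤ -18); passes unchanged; output -44.4 dBFS.

-44.4 dBFS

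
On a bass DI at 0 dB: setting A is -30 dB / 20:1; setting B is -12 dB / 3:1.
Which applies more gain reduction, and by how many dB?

A: overshoot 30 dB → output overshoot 1.5 dB → GR 28.5 dB.
B: overshoot 12 dB → output overshoot 4 dB → GR 8 dB.
Difference: 20.5 dB in favour of A.

A, by 20.5 dB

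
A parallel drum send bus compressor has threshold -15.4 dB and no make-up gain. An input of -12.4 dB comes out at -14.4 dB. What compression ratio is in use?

3:1

Input overshoot = -12.4 − (-15.4) = 3 dB; output overshoot = -14.4 − (-15.4) = 1 dB.
Ratio = 3 / 1 = 3.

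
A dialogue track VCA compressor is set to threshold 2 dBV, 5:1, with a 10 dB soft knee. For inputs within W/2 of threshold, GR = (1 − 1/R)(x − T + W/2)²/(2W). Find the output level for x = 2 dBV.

1 dBV

x − T + W/2 = 2 − 2 + 5 = 5.
GR = (1 − 1/5) × 5² / 20 = 0.8 × 25 / 20 = 1 dB.
Output = 2 − 1 = 1 dBV.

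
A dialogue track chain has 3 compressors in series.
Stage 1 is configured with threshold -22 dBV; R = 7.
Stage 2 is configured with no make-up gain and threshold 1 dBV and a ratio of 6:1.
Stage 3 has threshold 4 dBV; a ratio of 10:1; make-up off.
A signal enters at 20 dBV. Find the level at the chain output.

Stage 1: overshoot 42 dB → 42/7 = 6 dB → -16 dBV.
Stage 2: -16 dBV is at or below the 1 dBV threshold — no compression; output -16 dBV.
Stage 3: -16 dBV ≤ 4 dBV, so stage 3 doesn't engage; output -16 dBV.

-16 dBV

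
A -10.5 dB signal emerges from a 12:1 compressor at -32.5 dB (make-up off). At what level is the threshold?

-34.5 dB

Let T be the threshold. Output overshoot = (input overshoot)/R, so -32.5 − T = (-10.5 − T)/12.
12·(-32.5 − T) = -10.5 − T → 11·T = -390 − (-10.5) = -379.5.
T = -379.5/11 = -34.5 dB.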